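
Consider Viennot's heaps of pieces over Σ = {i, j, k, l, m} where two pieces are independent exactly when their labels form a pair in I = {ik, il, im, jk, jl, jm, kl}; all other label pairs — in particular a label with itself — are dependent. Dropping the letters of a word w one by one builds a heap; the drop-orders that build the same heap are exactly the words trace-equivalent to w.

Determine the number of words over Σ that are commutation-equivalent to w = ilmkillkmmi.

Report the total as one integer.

piece 0:i — minimal
piece 1:l — minimal
piece 2:m rests on {1:l}
piece 3:k rests on {2:m}
piece 4:i rests on {0:i}
piece 5:l rests on {2:m}
piece 6:l rests on {5:l}
piece 7:k rests on {3:k}
piece 8:m rests on {6:l, 7:k}
piece 9:m rests on {8:m}
piece 10:i rests on {4:i}
minimal pieces: {0:i, 1:l}
ways to finish when only these pieces remain (= sum over removing one remaining piece with nothing left below it):
  1 left: {9}→1  {10}→1
  2 left: {4,10}→1  {8,9}→1  {9,10}→2
  3 left: {0,4,10}→1  {4,9,10}→3  {6,8,9}→1  {7,8,9}→1  {8,9,10}→3
  4 left: {0,4,9,10}→4  {3,7,8,9}→1  {4,8,9,10}→6  {5,6,8,9}→1  {6,7,8,9}→2  {6,8,9,10}→4  {7,8,9,10}→4
  5 left: {0,4,8,9,10}→10  {3,6,7,8,9}→3  {3,7,8,9,10}→5  {4,6,8,9,10}→10  {4,7,8,9,10}→10  {5,6,7,8,9}→3  {5,6,8,9,10}→5  {6,7,8,9,10}→10
  6 left: {0,4,6,8,9,10}→20  {0,4,7,8,9,10}→20  {3,4,7,8,9,10}→15  {3,5,6,7,8,9}→6  {3,6,7,8,9,10}→18  {4,5,6,8,9,10}→15  {4,6,7,8,9,10}→30  {5,6,7,8,9,10}→18
  7 left: {0,3,4,7,8,9,10}→35  {0,4,5,6,8,9,10}→35  {0,4,6,7,8,9,10}→70  {2,3,5,6,7,8,9}→6  {3,4,6,7,8,9,10}→63  {3,5,6,7,8,9,10}→42  {4,5,6,7,8,9,10}→63
  8 left: {0,3,4,6,7,8,9,10}→168  {0,4,5,6,7,8,9,10}→168  {1,2,3,5,6,7,8,9}→6  {2,3,5,6,7,8,9,10}→48  {3,4,5,6,7,8,9,10}→168
  9 left: {0,3,4,5,6,7,8,9,10}→504  {1,2,3,5,6,7,8,9,10}→54  {2,3,4,5,6,7,8,9,10}→216
  placing 0:i first → 270 extensions
  placing 1:l first → 720 extensions
total linear extensions = 990

990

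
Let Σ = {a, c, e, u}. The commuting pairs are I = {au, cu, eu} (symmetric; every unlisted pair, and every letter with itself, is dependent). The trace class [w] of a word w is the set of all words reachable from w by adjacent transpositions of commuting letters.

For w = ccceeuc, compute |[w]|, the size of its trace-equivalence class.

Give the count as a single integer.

0(c) covers ∅
1(c) covers 0:c
2(c) covers 1:c
3(e) covers 2:c
4(e) covers 3:e
5(u) covers ∅
6(c) covers 4:e
floor of heap: 0:c, 5:u
completions by unplaced set U, small U first (add the entries for U minus each lowest piece of U):
  |U|=1: {5}:1  {6}:1
  |U|=2: {4,6}:1  {5,6}:2
  |U|=3: {3,4,6}:1  {4,5,6}:3
  |U|=4: {2,3,4,6}:1  {3,4,5,6}:4
  |U|=5: {1,2,3,4,6}:1  {2,3,4,5,6}:5
  start at 0(c): 6
  start at 5(u): 1
sum over floor = 7

7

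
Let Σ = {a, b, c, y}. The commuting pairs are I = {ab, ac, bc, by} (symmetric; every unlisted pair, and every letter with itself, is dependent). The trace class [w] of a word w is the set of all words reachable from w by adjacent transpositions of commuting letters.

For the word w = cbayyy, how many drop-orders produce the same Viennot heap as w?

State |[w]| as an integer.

12

0(c) covers ∅
1(b) covers ∅
2(a) covers ∅
3(y) covers 0:c, 2:a
4(y) covers 3:y
5(y) covers 4:y
floor of heap: 0:c, 1:b, 2:a
completions by unplaced set U, small U first (add the entries for U minus each lowest piece of U):
  |U|=1: {1}:1  {5}:1
  |U|=2: {1,5}:2  {4,5}:1
  |U|=3: {1,4,5}:3  {3,4,5}:1
  |U|=4: {0,3,4,5}:1  {1,3,4,5}:4  {2,3,4,5}:1
  start at 0(c): 5
  start at 1(b): 2
  start at 2(a): 5
sum over floor = 12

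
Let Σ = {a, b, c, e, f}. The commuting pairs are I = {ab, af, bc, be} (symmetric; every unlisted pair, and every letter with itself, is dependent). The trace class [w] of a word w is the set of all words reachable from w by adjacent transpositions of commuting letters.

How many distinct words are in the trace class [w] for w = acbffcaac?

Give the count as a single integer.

piece 0:a — minimal
piece 1:c rests on {0:a}
piece 2:b — minimal
piece 3:f rests on {1:c, 2:b}
piece 4:f rests on {3:f}
piece 5:c rests on {4:f}
piece 6:a rests on {5:c}
piece 7:a rests on {6:a}
piece 8:c rests on {7:a}
minimal pieces: {0:a, 2:b}
ways to finish when only these pieces remain (= sum over removing one remaining piece with nothing left below it):
  1 left: {8}→1
  2 left: {7,8}→1
  3 left: {6,7,8}→1
  4 left: {5,6,7,8}→1
  5 left: {4,5,6,7,8}→1
  6 left: {3,4,5,6,7,8}→1
  7 left: {1,3,4,5,6,7,8}→1  {2,3,4,5,6,7,8}→1
  placing 0:a first → 2 extensions
  placing 2:b first → 1 extensions
total linear extensions = 3

3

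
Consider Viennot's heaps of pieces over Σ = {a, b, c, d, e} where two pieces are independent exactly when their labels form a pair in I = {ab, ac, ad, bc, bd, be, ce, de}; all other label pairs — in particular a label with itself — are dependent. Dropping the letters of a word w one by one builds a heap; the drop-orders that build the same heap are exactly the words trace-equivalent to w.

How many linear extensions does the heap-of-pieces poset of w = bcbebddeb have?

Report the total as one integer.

0(b) covers ∅
1(c) covers ∅
2(b) covers 0:b
3(e) covers ∅
4(b) covers 2:b
5(d) covers 1:c
6(d) covers 5:d
7(e) covers 3:e
8(b) covers 4:b
floor of heap: 0:b, 1:c, 3:e
completions by unplaced set U, small U first (add the entries for U minus each lowest piece of U):
  |U|=1: {6}:1  {7}:1  {8}:1
  |U|=2: {3,7}:1  {4,8}:1  {5,6}:1  {6,7}:2  {6,8}:2  {7,8}:2
  |U|=3: {1,5,6}:1  {2,4,8}:1  {3,6,7}:3  {3,7,8}:3  {4,6,8}:3  {4,7,8}:3  {5,6,7}:3  {5,6,8}:3  {6,7,8}:6
  |U|=4: {0,2,4,8}:1  {1,5,6,7}:4  {1,5,6,8}:4  {2,4,6,8}:4  {2,4,7,8}:4  {3,4,7,8}:6  {3,5,6,7}:6  {3,6,7,8}:12  {4,5,6,8}:6  {4,6,7,8}:12  {5,6,7,8}:12
  |U|=5: {0,2,4,6,8}:5  {0,2,4,7,8}:5  {1,3,5,6,7}:10  {1,4,5,6,8}:10  {1,5,6,7,8}:20  {2,3,4,7,8}:10  {2,4,5,6,8}:10  {2,4,6,7,8}:20  {3,4,6,7,8}:30  {3,5,6,7,8}:30  {4,5,6,7,8}:30
  |U|=6: {0,2,3,4,7,8}:15  {0,2,4,5,6,8}:15  {0,2,4,6,7,8}:30  {1,2,4,5,6,8}:20  {1,3,5,6,7,8}:60  {1,4,5,6,7,8}:60  {2,3,4,6,7,8}:60  {2,4,5,6,7,8}:60  {3,4,5,6,7,8}:90
  |U|=7: {0,1,2,4,5,6,8}:35  {0,2,3,4,6,7,8}:105  {0,2,4,5,6,7,8}:105  {1,2,4,5,6,7,8}:140  {1,3,4,5,6,7,8}:210  {2,3,4,5,6,7,8}:210
  start at 0(b): 560
  start at 1(c): 420
  start at 3(e): 280
sum over floor = 1260

1260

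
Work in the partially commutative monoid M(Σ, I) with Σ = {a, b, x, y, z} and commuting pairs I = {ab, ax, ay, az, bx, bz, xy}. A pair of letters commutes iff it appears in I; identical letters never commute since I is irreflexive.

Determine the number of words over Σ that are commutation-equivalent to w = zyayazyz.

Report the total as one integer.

28

piece 0:z — minimal
piece 1:y rests on {0:z}
piece 2:a — minimal
piece 3:y rests on {1:y}
piece 4:a rests on {2:a}
piece 5:z rests on {3:y}
piece 6:y rests on {5:z}
piece 7:z rests on {6:y}
minimal pieces: {0:z, 2:a}
ways to finish when only these pieces remain (= sum over removing one remaining piece with nothing left below it):
  1 left: {4}→1  {7}→1
  2 left: {2,4}→1  {4,7}→2  {6,7}→1
  3 left: {2,4,7}→3  {4,6,7}→3  {5,6,7}→1
  4 left: {2,4,6,7}→6  {3,5,6,7}→1  {4,5,6,7}→4
  5 left: {1,3,5,6,7}→1  {2,4,5,6,7}→10  {3,4,5,6,7}→5
  6 left: {0,1,3,5,6,7}→1  {1,3,4,5,6,7}→6  {2,3,4,5,6,7}→15
  placing 0:z first → 21 extensions
  placing 2:a first → 7 extensions
total linear extensions = 28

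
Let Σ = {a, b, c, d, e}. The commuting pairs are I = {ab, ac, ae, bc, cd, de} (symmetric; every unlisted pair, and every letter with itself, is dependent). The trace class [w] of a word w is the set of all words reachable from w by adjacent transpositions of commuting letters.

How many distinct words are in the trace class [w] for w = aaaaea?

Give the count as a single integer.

piece 0:a — minimal
piece 1:a rests on {0:a}
piece 2:a rests on {1:a}
piece 3:a rests on {2:a}
piece 4:e — minimal
piece 5:a rests on {3:a}
minimal pieces: {0:a, 4:e}
ways to finish when only these pieces remain (= sum over removing one remaining piece with nothing left below it):
  1 left: {4}→1  {5}→1
  2 left: {3,5}→1  {4,5}→2
  3 left: {2,3,5}→1  {3,4,5}→3
  4 left: {1,2,3,5}→1  {2,3,4,5}→4
  placing 0:a first → 5 extensions
  placing 4:e first → 1 extensions
total linear extensions = 6

6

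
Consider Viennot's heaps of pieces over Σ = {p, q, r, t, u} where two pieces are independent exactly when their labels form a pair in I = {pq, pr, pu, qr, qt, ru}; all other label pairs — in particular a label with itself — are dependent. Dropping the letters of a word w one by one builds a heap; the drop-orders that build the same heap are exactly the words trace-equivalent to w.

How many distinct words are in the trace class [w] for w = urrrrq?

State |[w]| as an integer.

15

0(u) covers ∅
1(r) covers ∅
2(r) covers 1:r
3(r) covers 2:r
4(r) covers 3:r
5(q) covers 0:u
floor of heap: 0:u, 1:r
completions by unplaced set U, small U first (add the entries for U minus each lowest piece of U):
  |U|=1: {4}:1  {5}:1
  |U|=2: {0,5}:1  {3,4}:1  {4,5}:2
  |U|=3: {0,4,5}:3  {2,3,4}:1  {3,4,5}:3
  |U|=4: {0,3,4,5}:6  {1,2,3,4}:1  {2,3,4,5}:4
  start at 0(u): 5
  start at 1(r): 10
sum over floor = 15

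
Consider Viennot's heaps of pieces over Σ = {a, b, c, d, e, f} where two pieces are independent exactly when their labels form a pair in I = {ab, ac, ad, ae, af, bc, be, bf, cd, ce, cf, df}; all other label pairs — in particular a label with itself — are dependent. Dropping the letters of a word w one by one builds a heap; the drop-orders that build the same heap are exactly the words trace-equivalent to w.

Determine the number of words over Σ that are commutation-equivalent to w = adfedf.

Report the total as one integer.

24

0(a) covers ∅
1(d) covers ∅
2(f) covers ∅
3(e) covers 1:d, 2:f
4(d) covers 3:e
5(f) covers 3:e
floor of heap: 0:a, 1:d, 2:f
completions by unplaced set U, small U first (add the entries for U minus each lowest piece of U):
  |U|=1: {0}:1  {4}:1  {5}:1
  |U|=2: {0,4}:2  {0,5}:2  {4,5}:2
  |U|=3: {0,4,5}:6  {3,4,5}:2
  |U|=4: {0,3,4,5}:8  {1,3,4,5}:2  {2,3,4,5}:2
  start at 0(a): 4
  start at 1(d): 10
  start at 2(f): 10
sum over floor = 24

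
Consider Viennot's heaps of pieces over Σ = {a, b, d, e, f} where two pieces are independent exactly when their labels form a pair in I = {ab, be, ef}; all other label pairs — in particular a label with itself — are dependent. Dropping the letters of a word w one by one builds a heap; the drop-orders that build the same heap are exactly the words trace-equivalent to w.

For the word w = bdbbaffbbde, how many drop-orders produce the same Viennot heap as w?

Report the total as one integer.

3

drop 0:b onto floor
drop 1:d onto {0:b}
drop 2:b onto {1:d}
drop 3:b onto {2:b}
drop 4:a onto {1:d}
drop 5:f onto {3:b, 4:a}
drop 6:f onto {5:f}
drop 7:b onto {6:f}
drop 8:b onto {7:b}
drop 9:d onto {8:b}
drop 10:e onto {9:d}
ground layer = {0:b}
drop-orders for the pieces not yet dropped (sum over which currently-grounded one goes next):
  1 to go: {10} 1
  2 to go: {9,10} 1
  3 to go: {8,9,10} 1
  4 to go: {7,8,9,10} 1
  5 to go: {6,7,8,9,10} 1
  6 to go: {5,6,7,8,9,10} 1
  7 to go: {3,5,6,7,8,9,10} 1  {4,5,6,7,8,9,10} 1
  8 to go: {2,3,5,6,7,8,9,10} 1  {3,4,5,6,7,8,9,10} 2
  9 to go: {2,3,4,5,6,7,8,9,10} 3
  if 0:b drops first: 3 orders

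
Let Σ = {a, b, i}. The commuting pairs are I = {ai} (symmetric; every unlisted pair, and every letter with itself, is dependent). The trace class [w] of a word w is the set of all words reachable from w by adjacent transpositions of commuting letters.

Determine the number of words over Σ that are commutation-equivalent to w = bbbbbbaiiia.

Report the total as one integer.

drop 0:b onto floor
drop 1:b onto {0:b}
drop 2:b onto {1:b}
drop 3:b onto {2:b}
drop 4:b onto {3:b}
drop 5:b onto {4:b}
drop 6:a onto {5:b}
drop 7:i onto {5:b}
drop 8:i onto {7:i}
drop 9:i onto {8:i}
drop 10:a onto {6:a}
ground layer = {0:b}
drop-orders for the pieces not yet dropped (sum over which currently-grounded one goes next):
  1 to go: {9} 1  {10} 1
  2 to go: {6,10} 1  {8,9} 1  {9,10} 2
  3 to go: {6,9,10} 3  {7,8,9} 1  {8,9,10} 3
  4 to go: {6,8,9,10} 6  {7,8,9,10} 4
  5 to go: {6,7,8,9,10} 10
  6 to go: {5,6,7,8,9,10} 10
  7 to go: {4,5,6,7,8,9,10} 10
  8 to go: {3,4,5,6,7,8,9,10} 10
  9 to go: {2,3,4,5,6,7,8,9,10} 10
  if 0:b drops first: 10 orders

10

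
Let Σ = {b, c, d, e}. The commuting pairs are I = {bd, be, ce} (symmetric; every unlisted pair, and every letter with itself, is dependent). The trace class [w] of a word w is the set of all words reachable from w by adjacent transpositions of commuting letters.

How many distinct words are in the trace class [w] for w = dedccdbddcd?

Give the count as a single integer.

4

piece 0:d — minimal
piece 1:e rests on {0:d}
piece 2:d rests on {1:e}
piece 3:c rests on {2:d}
piece 4:c rests on {3:c}
piece 5:d rests on {4:c}
piece 6:b rests on {4:c}
piece 7:d rests on {5:d}
piece 8:d rests on {7:d}
piece 9:c rests on {6:b, 8:d}
piece 10:d rests on {9:c}
minimal pieces: {0:d}
ways to finish when only these pieces remain (= sum over removing one remaining piece with nothing left below it):
  1 left: {10}→1
  2 left: {9,10}→1
  3 left: {6,9,10}→1  {8,9,10}→1
  4 left: {6,8,9,10}→2  {7,8,9,10}→1
  5 left: {5,7,8,9,10}→1  {6,7,8,9,10}→3
  6 left: {5,6,7,8,9,10}→4
  7 left: {4,5,6,7,8,9,10}→4
  8 left: {3,4,5,6,7,8,9,10}→4
  9 left: {2,3,4,5,6,7,8,9,10}→4
  placing 0:d first → 4 extensions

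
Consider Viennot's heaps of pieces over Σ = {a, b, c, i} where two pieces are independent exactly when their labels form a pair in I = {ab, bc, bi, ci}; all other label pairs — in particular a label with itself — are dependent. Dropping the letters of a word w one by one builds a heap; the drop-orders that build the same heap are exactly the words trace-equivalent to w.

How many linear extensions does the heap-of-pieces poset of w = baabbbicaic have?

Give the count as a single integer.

1320

#0=b has no predecessor
#1=a has no predecessor
#2=a depends on [1:a]
#3=b depends on [0:b]
#4=b depends on [3:b]
#5=b depends on [4:b]
#6=i depends on [2:a]
#7=c depends on [2:a]
#8=a depends on [6:i, 7:c]
#9=i depends on [8:a]
#10=c depends on [8:a]
sources: [0:b, 1:a]
N(rest) = Σ N(rest − s) over sources s of rest; N(one piece) = 1:
  size 1 → [5]=1  [9]=1  [10]=1
  size 2 → [4,5]=1  [5,9]=2  [5,10]=2  [9,10]=2
  size 3 → [3,4,5]=1  [4,5,9]=3  [4,5,10]=3  [5,9,10]=6  [8,9,10]=2
  size 4 → [0,3,4,5]=1  [3,4,5,9]=4  [3,4,5,10]=4  [4,5,9,10]=12  [5,8,9,10]=8  [6,8,9,10]=2  [7,8,9,10]=2
  size 5 → [0,3,4,5,9]=5  [0,3,4,5,10]=5  [3,4,5,9,10]=20  [4,5,8,9,10]=20  [5,6,8,9,10]=10  [5,7,8,9,10]=10  [6,7,8,9,10]=4
  size 6 → [0,3,4,5,9,10]=30  [2,6,7,8,9,10]=4  [3,4,5,8,9,10]=40  [4,5,6,8,9,10]=30  [4,5,7,8,9,10]=30  [5,6,7,8,9,10]=24
  size 7 → [0,3,4,5,8,9,10]=70  [1,2,6,7,8,9,10]=4  [2,5,6,7,8,9,10]=28  [3,4,5,6,8,9,10]=70  [3,4,5,7,8,9,10]=70  [4,5,6,7,8,9,10]=84
  size 8 → [0,3,4,5,6,8,9,10]=140  [0,3,4,5,7,8,9,10]=140  [1,2,5,6,7,8,9,10]=32  [2,4,5,6,7,8,9,10]=112  [3,4,5,6,7,8,9,10]=224
  size 9 → [0,3,4,5,6,7,8,9,10]=504  [1,2,4,5,6,7,8,9,10]=144  [2,3,4,5,6,7,8,9,10]=336
  first=0(b) contributes 480
  first=1(a) contributes 840
|[w]| = 1320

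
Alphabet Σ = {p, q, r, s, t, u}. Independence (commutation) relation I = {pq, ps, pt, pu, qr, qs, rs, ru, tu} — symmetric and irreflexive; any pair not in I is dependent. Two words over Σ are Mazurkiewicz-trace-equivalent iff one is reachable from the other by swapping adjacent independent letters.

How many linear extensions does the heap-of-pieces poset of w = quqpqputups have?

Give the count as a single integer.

0(q) covers ∅
1(u) covers 0:q
2(q) covers 1:u
3(p) covers ∅
4(q) covers 2:q
5(p) covers 3:p
6(u) covers 4:q
7(t) covers 4:q
8(u) covers 6:u
9(p) covers 5:p
10(s) covers 7:t, 8:u
floor of heap: 0:q, 3:p
completions by unplaced set U, small U first (add the entries for U minus each lowest piece of U):
  |U|=1: {9}:1  {10}:1
  |U|=2: {5,9}:1  {7,10}:1  {8,10}:1  {9,10}:2
  |U|=3: {3,5,9}:1  {5,9,10}:3  {6,8,10}:1  {7,8,10}:2  {7,9,10}:3  {8,9,10}:3
  |U|=4: {3,5,9,10}:4  {5,7,9,10}:6  {5,8,9,10}:6  {6,7,8,10}:3  {6,8,9,10}:4  {7,8,9,10}:8
  |U|=5: {3,5,7,9,10}:10  {3,5,8,9,10}:10  {4,6,7,8,10}:3  {5,6,8,9,10}:10  {5,7,8,9,10}:20  {6,7,8,9,10}:15
  |U|=6: {2,4,6,7,8,10}:3  {3,5,6,8,9,10}:20  {3,5,7,8,9,10}:40  {4,6,7,8,9,10}:18  {5,6,7,8,9,10}:45
  |U|=7: {1,2,4,6,7,8,10}:3  {2,4,6,7,8,9,10}:21  {3,5,6,7,8,9,10}:105  {4,5,6,7,8,9,10}:63
  |U|=8: {0,1,2,4,6,7,8,10}:3  {1,2,4,6,7,8,9,10}:24  {2,4,5,6,7,8,9,10}:84  {3,4,5,6,7,8,9,10}:168
  |U|=9: {0,1,2,4,6,7,8,9,10}:27  {1,2,4,5,6,7,8,9,10}:108  {2,3,4,5,6,7,8,9,10}:252
  start at 0(q): 360
  start at 3(p): 135
sum over floor = 495

495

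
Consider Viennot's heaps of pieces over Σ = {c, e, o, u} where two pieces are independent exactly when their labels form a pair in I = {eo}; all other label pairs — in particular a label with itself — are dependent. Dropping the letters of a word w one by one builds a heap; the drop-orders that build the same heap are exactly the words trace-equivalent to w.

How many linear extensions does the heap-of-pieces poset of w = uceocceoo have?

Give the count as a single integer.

#0=u has no predecessor
#1=c depends on [0:u]
#2=e depends on [1:c]
#3=o depends on [1:c]
#4=c depends on [2:e, 3:o]
#5=c depends on [4:c]
#6=e depends on [5:c]
#7=o depends on [5:c]
#8=o depends on [7:o]
sources: [0:u]
N(rest) = Σ N(rest − s) over sources s of rest; N(one piece) = 1:
  size 1 → [6]=1  [8]=1
  size 2 → [6,8]=2  [7,8]=1
  size 3 → [6,7,8]=3
  size 4 → [5,6,7,8]=3
  size 5 → [4,5,6,7,8]=3
  size 6 → [2,4,5,6,7,8]=3  [3,4,5,6,7,8]=3
  size 7 → [2,3,4,5,6,7,8]=6
  first=0(u) contributes 6

6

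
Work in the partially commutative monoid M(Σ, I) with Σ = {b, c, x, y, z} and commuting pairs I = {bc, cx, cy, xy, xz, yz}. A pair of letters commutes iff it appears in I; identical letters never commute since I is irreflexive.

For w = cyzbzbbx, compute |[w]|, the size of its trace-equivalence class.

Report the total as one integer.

piece 0:c — minimal
piece 1:y — minimal
piece 2:z rests on {0:c}
piece 3:b rests on {1:y, 2:z}
piece 4:z rests on {3:b}
piece 5:b rests on {4:z}
piece 6:b rests on {5:b}
piece 7:x rests on {6:b}
minimal pieces: {0:c, 1:y}
ways to finish when only these pieces remain (= sum over removing one remaining piece with nothing left below it):
  1 left: {7}→1
  2 left: {6,7}→1
  3 left: {5,6,7}→1
  4 left: {4,5,6,7}→1
  5 left: {3,4,5,6,7}→1
  6 left: {1,3,4,5,6,7}→1  {2,3,4,5,6,7}→1
  placing 0:c first → 2 extensions
  placing 1:y first → 1 extensions
total linear extensions = 3

3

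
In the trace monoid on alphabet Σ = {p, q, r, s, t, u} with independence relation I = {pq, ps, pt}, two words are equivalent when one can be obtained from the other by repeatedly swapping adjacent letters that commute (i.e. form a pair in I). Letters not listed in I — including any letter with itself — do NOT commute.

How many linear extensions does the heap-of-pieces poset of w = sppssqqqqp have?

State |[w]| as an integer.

120

0(s) covers ∅
1(p) covers ∅
2(p) covers 1:p
3(s) covers 0:s
4(s) covers 3:s
5(q) covers 4:s
6(q) covers 5:q
7(q) covers 6:q
8(q) covers 7:q
9(p) covers 2:p
floor of heap: 0:s, 1:p
completions by unplaced set U, small U first (add the entries for U minus each lowest piece of U):
  |U|=1: {8}:1  {9}:1
  |U|=2: {2,9}:1  {7,8}:1  {8,9}:2
  |U|=3: {1,2,9}:1  {2,8,9}:3  {6,7,8}:1  {7,8,9}:3
  |U|=4: {1,2,8,9}:4  {2,7,8,9}:6  {5,6,7,8}:1  {6,7,8,9}:4
  |U|=5: {1,2,7,8,9}:10  {2,6,7,8,9}:10  {4,5,6,7,8}:1  {5,6,7,8,9}:5
  |U|=6: {1,2,6,7,8,9}:20  {2,5,6,7,8,9}:15  {3,4,5,6,7,8}:1  {4,5,6,7,8,9}:6
  |U|=7: {0,3,4,5,6,7,8}:1  {1,2,5,6,7,8,9}:35  {2,4,5,6,7,8,9}:21  {3,4,5,6,7,8,9}:7
  |U|=8: {0,3,4,5,6,7,8,9}:8  {1,2,4,5,6,7,8,9}:56  {2,3,4,5,6,7,8,9}:28
  start at 0(s): 84
  start at 1(p): 36
sum over floor = 120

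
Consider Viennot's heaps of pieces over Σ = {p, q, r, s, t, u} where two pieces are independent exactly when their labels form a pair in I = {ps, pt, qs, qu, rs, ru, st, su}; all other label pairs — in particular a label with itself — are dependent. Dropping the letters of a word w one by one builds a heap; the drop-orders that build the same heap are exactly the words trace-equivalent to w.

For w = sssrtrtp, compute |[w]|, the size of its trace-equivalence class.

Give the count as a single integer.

0(s) covers ∅
1(s) covers 0:s
2(s) covers 1:s
3(r) covers ∅
4(t) covers 3:r
5(r) covers 4:t
6(t) covers 5:r
7(p) covers 5:r
floor of heap: 0:s, 3:r
completions by unplaced set U, small U first (add the entries for U minus each lowest piece of U):
  |U|=1: {2}:1  {6}:1  {7}:1
  |U|=2: {1,2}:1  {2,6}:2  {2,7}:2  {6,7}:2
  |U|=3: {0,1,2}:1  {1,2,6}:3  {1,2,7}:3  {2,6,7}:6  {5,6,7}:2
  |U|=4: {0,1,2,6}:4  {0,1,2,7}:4  {1,2,6,7}:12  {2,5,6,7}:8  {4,5,6,7}:2
  |U|=5: {0,1,2,6,7}:20  {1,2,5,6,7}:20  {2,4,5,6,7}:10  {3,4,5,6,7}:2
  |U|=6: {0,1,2,5,6,7}:40  {1,2,4,5,6,7}:30  {2,3,4,5,6,7}:12
  start at 0(s): 42
  start at 3(r): 70
sum over floor = 112

112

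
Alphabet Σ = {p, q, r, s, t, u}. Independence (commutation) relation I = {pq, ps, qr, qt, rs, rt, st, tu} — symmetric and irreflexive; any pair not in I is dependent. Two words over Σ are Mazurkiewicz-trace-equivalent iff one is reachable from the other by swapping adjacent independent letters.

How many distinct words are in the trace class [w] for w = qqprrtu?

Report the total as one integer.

55

#0=q has no predecessor
#1=q depends on [0:q]
#2=p has no predecessor
#3=r depends on [2:p]
#4=r depends on [3:r]
#5=t depends on [2:p]
#6=u depends on [1:q, 4:r]
sources: [0:q, 2:p]
N(rest) = Σ N(rest − s) over sources s of rest; N(one piece) = 1:
  size 1 → [5]=1  [6]=1
  size 2 → [1,6]=1  [4,6]=1  [5,6]=2
  size 3 → [0,1,6]=1  [1,4,6]=2  [1,5,6]=3  [3,4,6]=1  [4,5,6]=3
  size 4 → [0,1,4,6]=3  [0,1,5,6]=4  [1,3,4,6]=3  [1,4,5,6]=8  [3,4,5,6]=4
  size 5 → [0,1,3,4,6]=6  [0,1,4,5,6]=15  [1,3,4,5,6]=15  [2,3,4,5,6]=4
  first=0(q) contributes 19
  first=2(p) contributes 36
|[w]| = 55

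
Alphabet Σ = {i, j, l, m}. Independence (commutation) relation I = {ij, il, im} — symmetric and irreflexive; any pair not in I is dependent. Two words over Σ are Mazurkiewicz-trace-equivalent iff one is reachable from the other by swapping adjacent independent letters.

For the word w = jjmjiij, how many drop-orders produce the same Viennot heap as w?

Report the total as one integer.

0(j) covers ∅
1(j) covers 0:j
2(m) covers 1:j
3(j) covers 2:m
4(i) covers ∅
5(i) covers 4:i
6(j) covers 3:j
floor of heap: 0:j, 4:i
completions by unplaced set U, small U first (add the entries for U minus each lowest piece of U):
  |U|=1: {5}:1  {6}:1
  |U|=2: {3,6}:1  {4,5}:1  {5,6}:2
  |U|=3: {2,3,6}:1  {3,5,6}:3  {4,5,6}:3
  |U|=4: {1,2,3,6}:1  {2,3,5,6}:4  {3,4,5,6}:6
  |U|=5: {0,1,2,3,6}:1  {1,2,3,5,6}:5  {2,3,4,5,6}:10
  start at 0(j): 15
  start at 4(i): 6
sum over floor = 21

21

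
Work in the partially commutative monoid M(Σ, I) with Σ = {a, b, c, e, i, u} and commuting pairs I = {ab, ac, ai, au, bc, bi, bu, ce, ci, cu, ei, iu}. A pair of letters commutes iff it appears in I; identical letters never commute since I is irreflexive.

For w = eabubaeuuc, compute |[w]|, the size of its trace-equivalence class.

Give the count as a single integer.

0(e) covers ∅
1(a) covers 0:e
2(b) covers 0:e
3(u) covers 0:e
4(b) covers 2:b
5(a) covers 1:a
6(e) covers 3:u, 4:b, 5:a
7(u) covers 6:e
8(u) covers 7:u
9(c) covers ∅
floor of heap: 0:e, 9:c
completions by unplaced set U, small U first (add the entries for U minus each lowest piece of U):
  |U|=1: {8}:1  {9}:1
  |U|=2: {7,8}:1  {8,9}:2
  |U|=3: {6,7,8}:1  {7,8,9}:3
  |U|=4: {3,6,7,8}:1  {4,6,7,8}:1  {5,6,7,8}:1  {6,7,8,9}:4
  |U|=5: {1,5,6,7,8}:1  {2,4,6,7,8}:1  {3,4,6,7,8}:2  {3,5,6,7,8}:2  {3,6,7,8,9}:5  {4,5,6,7,8}:2  {4,6,7,8,9}:5  {5,6,7,8,9}:5
  |U|=6: {1,3,5,6,7,8}:3  {1,4,5,6,7,8}:3  {1,5,6,7,8,9}:6  {2,3,4,6,7,8}:3  {2,4,5,6,7,8}:3  {2,4,6,7,8,9}:6  {3,4,5,6,7,8}:6  {3,4,6,7,8,9}:12  {3,5,6,7,8,9}:12  {4,5,6,7,8,9}:12
  |U|=7: {1,2,4,5,6,7,8}:6  {1,3,4,5,6,7,8}:12  {1,3,5,6,7,8,9}:21  {1,4,5,6,7,8,9}:21  {2,3,4,5,6,7,8}:12  {2,3,4,6,7,8,9}:21  {2,4,5,6,7,8,9}:21  {3,4,5,6,7,8,9}:42
  |U|=8: {1,2,3,4,5,6,7,8}:30  {1,2,4,5,6,7,8,9}:48  {1,3,4,5,6,7,8,9}:96  {2,3,4,5,6,7,8,9}:96
  start at 0(e): 270
  start at 9(c): 30
sum over floor = 300

300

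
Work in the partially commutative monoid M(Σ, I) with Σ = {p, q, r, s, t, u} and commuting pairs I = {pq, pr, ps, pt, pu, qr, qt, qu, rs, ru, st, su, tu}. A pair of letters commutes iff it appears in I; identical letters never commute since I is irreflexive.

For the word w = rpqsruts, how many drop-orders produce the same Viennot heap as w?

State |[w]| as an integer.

1120

piece 0:r — minimal
piece 1:p — minimal
piece 2:q — minimal
piece 3:s rests on {2:q}
piece 4:r rests on {0:r}
piece 5:u — minimal
piece 6:t rests on {4:r}
piece 7:s rests on {3:s}
minimal pieces: {0:r, 1:p, 2:q, 5:u}
ways to finish when only these pieces remain (= sum over removing one remaining piece with nothing left below it):
  1 left: {1}→1  {5}→1  {6}→1  {7}→1
  2 left: {1,5}→2  {1,6}→2  {1,7}→2  {3,7}→1  {4,6}→1  {5,6}→2  {5,7}→2  {6,7}→2
  3 left: {0,4,6}→1  {1,3,7}→3  {1,4,6}→3  {1,5,6}→6  {1,5,7}→6  {1,6,7}→6  {2,3,7}→1  {3,5,7}→3  {3,6,7}→3  {4,5,6}→3  {4,6,7}→3  {5,6,7}→6
  4 left: {0,1,4,6}→4  {0,4,5,6}→4  {0,4,6,7}→4  {1,2,3,7}→4  {1,3,5,7}→12  {1,3,6,7}→12  {1,4,5,6}→12  {1,4,6,7}→12  {1,5,6,7}→24  {2,3,5,7}→4  {2,3,6,7}→4  {3,4,6,7}→6  {3,5,6,7}→12  {4,5,6,7}→12
  5 left: {0,1,4,5,6}→20  {0,1,4,6,7}→20  {0,3,4,6,7}→10  {0,4,5,6,7}→20  {1,2,3,5,7}→20  {1,2,3,6,7}→20  {1,3,4,6,7}→30  {1,3,5,6,7}→60  {1,4,5,6,7}→60  {2,3,4,6,7}→10  {2,3,5,6,7}→20  {3,4,5,6,7}→30
  6 left: {0,1,3,4,6,7}→60  {0,1,4,5,6,7}→120  {0,2,3,4,6,7}→20  {0,3,4,5,6,7}→60  {1,2,3,4,6,7}→60  {1,2,3,5,6,7}→120  {1,3,4,5,6,7}→180  {2,3,4,5,6,7}→60
  placing 0:r first → 420 extensions
  placing 1:p first → 140 extensions
  placing 2:q first → 420 extensions
  placing 5:u first → 140 extensions
total linear extensions = 1120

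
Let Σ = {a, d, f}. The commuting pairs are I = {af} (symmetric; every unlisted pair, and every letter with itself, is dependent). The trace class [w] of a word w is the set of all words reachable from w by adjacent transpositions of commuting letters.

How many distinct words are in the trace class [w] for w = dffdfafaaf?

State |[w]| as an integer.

20

drop 0:d onto floor
drop 1:f onto {0:d}
drop 2:f onto {1:f}
drop 3:d onto {2:f}
drop 4:f onto {3:d}
drop 5:a onto {3:d}
drop 6:f onto {4:f}
drop 7:a onto {5:a}
drop 8:a onto {7:a}
drop 9:f onto {6:f}
ground layer = {0:d}
drop-orders for the pieces not yet dropped (sum over which currently-grounded one goes next):
  1 to go: {8} 1  {9} 1
  2 to go: {6,9} 1  {7,8} 1  {8,9} 2
  3 to go: {4,6,9} 1  {5,7,8} 1  {6,8,9} 3  {7,8,9} 3
  4 to go: {4,6,8,9} 4  {5,7,8,9} 4  {6,7,8,9} 6
  5 to go: {4,6,7,8,9} 10  {5,6,7,8,9} 10
  6 to go: {4,5,6,7,8,9} 20
  7 to go: {3,4,5,6,7,8,9} 20
  8 to go: {2,3,4,5,6,7,8,9} 20
  if 0:d drops first: 20 orders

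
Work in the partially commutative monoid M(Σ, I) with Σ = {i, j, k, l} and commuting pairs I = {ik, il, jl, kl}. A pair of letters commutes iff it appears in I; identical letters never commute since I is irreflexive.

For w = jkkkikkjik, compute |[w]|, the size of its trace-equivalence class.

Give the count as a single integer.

12

piece 0:j — minimal
piece 1:k rests on {0:j}
piece 2:k rests on {1:k}
piece 3:k rests on {2:k}
piece 4:i rests on {0:j}
piece 5:k rests on {3:k}
piece 6:k rests on {5:k}
piece 7:j rests on {4:i, 6:k}
piece 8:i rests on {7:j}
piece 9:k rests on {7:j}
minimal pieces: {0:j}
ways to finish when only these pieces remain (= sum over removing one remaining piece with nothing left below it):
  1 left: {8}→1  {9}→1
  2 left: {8,9}→2
  3 left: {7,8,9}→2
  4 left: {4,7,8,9}→2  {6,7,8,9}→2
  5 left: {4,6,7,8,9}→4  {5,6,7,8,9}→2
  6 left: {3,5,6,7,8,9}→2  {4,5,6,7,8,9}→6
  7 left: {2,3,5,6,7,8,9}→2  {3,4,5,6,7,8,9}→8
  8 left: {1,2,3,5,6,7,8,9}→2  {2,3,4,5,6,7,8,9}→10
  placing 0:j first → 12 extensions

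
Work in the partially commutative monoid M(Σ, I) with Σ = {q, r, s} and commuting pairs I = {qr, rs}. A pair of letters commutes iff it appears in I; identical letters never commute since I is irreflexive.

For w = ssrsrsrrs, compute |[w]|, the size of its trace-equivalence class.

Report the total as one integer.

126

drop 0:s onto floor
drop 1:s onto {0:s}
drop 2:r onto floor
drop 3:s onto {1:s}
drop 4:r onto {2:r}
drop 5:s onto {3:s}
drop 6:r onto {4:r}
drop 7:r onto {6:r}
drop 8:s onto {5:s}
ground layer = {0:s, 2:r}
drop-orders for the pieces not yet dropped (sum over which currently-grounded one goes next):
  1 to go: {7} 1  {8} 1
  2 to go: {5,8} 1  {6,7} 1  {7,8} 2
  3 to go: {3,5,8} 1  {4,6,7} 1  {5,7,8} 3  {6,7,8} 3
  4 to go: {1,3,5,8} 1  {2,4,6,7} 1  {3,5,7,8} 4  {4,6,7,8} 4  {5,6,7,8} 6
  5 to go: {0,1,3,5,8} 1  {1,3,5,7,8} 5  {2,4,6,7,8} 5  {3,5,6,7,8} 10  {4,5,6,7,8} 10
  6 to go: {0,1,3,5,7,8} 6  {1,3,5,6,7,8} 15  {2,4,5,6,7,8} 15  {3,4,5,6,7,8} 20
  7 to go: {0,1,3,5,6,7,8} 21  {1,3,4,5,6,7,8} 35  {2,3,4,5,6,7,8} 35
  if 0:s drops first: 70 orders
  if 2:r drops first: 56 orders
heap linearizations: 126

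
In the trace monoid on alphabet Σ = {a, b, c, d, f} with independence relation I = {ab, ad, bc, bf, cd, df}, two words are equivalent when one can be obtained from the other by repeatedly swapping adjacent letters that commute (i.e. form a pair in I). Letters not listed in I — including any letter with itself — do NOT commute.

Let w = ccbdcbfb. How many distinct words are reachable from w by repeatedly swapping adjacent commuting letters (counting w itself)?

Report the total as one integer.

70

0(c) covers ∅
1(c) covers 0:c
2(b) covers ∅
3(d) covers 2:b
4(c) covers 1:c
5(b) covers 3:d
6(f) covers 4:c
7(b) covers 5:b
floor of heap: 0:c, 2:b
completions by unplaced set U, small U first (add the entries for U minus each lowest piece of U):
  |U|=1: {6}:1  {7}:1
  |U|=2: {4,6}:1  {5,7}:1  {6,7}:2
  |U|=3: {1,4,6}:1  {3,5,7}:1  {4,6,7}:3  {5,6,7}:3
  |U|=4: {0,1,4,6}:1  {1,4,6,7}:4  {2,3,5,7}:1  {3,5,6,7}:4  {4,5,6,7}:6
  |U|=5: {0,1,4,6,7}:5  {1,4,5,6,7}:10  {2,3,5,6,7}:5  {3,4,5,6,7}:10
  |U|=6: {0,1,4,5,6,7}:15  {1,3,4,5,6,7}:20  {2,3,4,5,6,7}:15
  start at 0(c): 35
  start at 2(b): 35
sum over floor = 70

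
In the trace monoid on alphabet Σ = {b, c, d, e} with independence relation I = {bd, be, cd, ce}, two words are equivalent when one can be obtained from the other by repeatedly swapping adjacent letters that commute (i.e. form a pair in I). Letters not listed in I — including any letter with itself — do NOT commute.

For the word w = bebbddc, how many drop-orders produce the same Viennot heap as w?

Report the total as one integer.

#0=b has no predecessor
#1=e has no predecessor
#2=b depends on [0:b]
#3=b depends on [2:b]
#4=d depends on [1:e]
#5=d depends on [4:d]
#6=c depends on [3:b]
sources: [0:b, 1:e]
N(rest) = Σ N(rest − s) over sources s of rest; N(one piece) = 1:
  size 1 → [5]=1  [6]=1
  size 2 → [3,6]=1  [4,5]=1  [5,6]=2
  size 3 → [1,4,5]=1  [2,3,6]=1  [3,5,6]=3  [4,5,6]=3
  size 4 → [0,2,3,6]=1  [1,4,5,6]=4  [2,3,5,6]=4  [3,4,5,6]=6
  size 5 → [0,2,3,5,6]=5  [1,3,4,5,6]=10  [2,3,4,5,6]=10
  first=0(b) contributes 20
  first=1(e) contributes 15
|[w]| = 35

35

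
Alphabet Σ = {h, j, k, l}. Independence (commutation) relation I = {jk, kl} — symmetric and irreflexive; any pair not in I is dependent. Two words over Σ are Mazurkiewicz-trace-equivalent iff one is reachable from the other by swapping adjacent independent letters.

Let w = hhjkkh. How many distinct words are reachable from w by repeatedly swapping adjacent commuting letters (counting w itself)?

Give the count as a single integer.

0(h) covers ∅
1(h) covers 0:h
2(j) covers 1:h
3(k) covers 1:h
4(k) covers 3:k
5(h) covers 2:j, 4:k
floor of heap: 0:h
completions by unplaced set U, small U first (add the entries for U minus each lowest piece of U):
  |U|=1: {5}:1
  |U|=2: {2,5}:1  {4,5}:1
  |U|=3: {2,4,5}:2  {3,4,5}:1
  |U|=4: {2,3,4,5}:3
  start at 0(h): 3

3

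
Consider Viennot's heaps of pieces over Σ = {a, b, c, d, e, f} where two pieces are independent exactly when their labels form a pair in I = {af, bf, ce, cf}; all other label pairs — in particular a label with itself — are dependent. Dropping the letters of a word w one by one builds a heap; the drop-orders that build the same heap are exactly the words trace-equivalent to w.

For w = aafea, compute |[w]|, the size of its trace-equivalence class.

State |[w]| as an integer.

3

#0=a has no predecessor
#1=a depends on [0:a]
#2=f has no predecessor
#3=e depends on [1:a, 2:f]
#4=a depends on [3:e]
sources: [0:a, 2:f]
N(rest) = Σ N(rest − s) over sources s of rest; N(one piece) = 1:
  size 1 → [4]=1
  size 2 → [3,4]=1
  size 3 → [1,3,4]=1  [2,3,4]=1
  first=0(a) contributes 2
  first=2(f) contributes 1
|[w]| = 3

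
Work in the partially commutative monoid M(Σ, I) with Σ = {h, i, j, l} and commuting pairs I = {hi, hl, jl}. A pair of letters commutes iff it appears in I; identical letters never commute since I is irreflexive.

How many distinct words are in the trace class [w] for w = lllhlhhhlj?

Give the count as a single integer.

piece 0:l — minimal
piece 1:l rests on {0:l}
piece 2:l rests on {1:l}
piece 3:h — minimal
piece 4:l rests on {2:l}
piece 5:h rests on {3:h}
piece 6:h rests on {5:h}
piece 7:h rests on {6:h}
piece 8:l rests on {4:l}
piece 9:j rests on {7:h}
minimal pieces: {0:l, 3:h}
ways to finish when only these pieces remain (= sum over removing one remaining piece with nothing left below it):
  1 left: {8}→1  {9}→1
  2 left: {4,8}→1  {7,9}→1  {8,9}→2
  3 left: {2,4,8}→1  {4,8,9}→3  {6,7,9}→1  {7,8,9}→3
  4 left: {1,2,4,8}→1  {2,4,8,9}→4  {4,7,8,9}→6  {5,6,7,9}→1  {6,7,8,9}→4
  5 left: {0,1,2,4,8}→1  {1,2,4,8,9}→5  {2,4,7,8,9}→10  {3,5,6,7,9}→1  {4,6,7,8,9}→10  {5,6,7,8,9}→5
  6 left: {0,1,2,4,8,9}→6  {1,2,4,7,8,9}→15  {2,4,6,7,8,9}→20  {3,5,6,7,8,9}→6  {4,5,6,7,8,9}→15
  7 left: {0,1,2,4,7,8,9}→21  {1,2,4,6,7,8,9}→35  {2,4,5,6,7,8,9}→35  {3,4,5,6,7,8,9}→21
  8 left: {0,1,2,4,6,7,8,9}→56  {1,2,4,5,6,7,8,9}→70  {2,3,4,5,6,7,8,9}→56
  placing 0:l first → 126 extensions
  placing 3:h first → 126 extensions
total linear extensions = 252

252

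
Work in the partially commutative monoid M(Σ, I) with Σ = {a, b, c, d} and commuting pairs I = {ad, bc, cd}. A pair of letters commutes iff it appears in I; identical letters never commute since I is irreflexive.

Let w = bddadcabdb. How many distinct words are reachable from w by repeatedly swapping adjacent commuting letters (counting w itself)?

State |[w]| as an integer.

0(b) covers ∅
1(d) covers 0:b
2(d) covers 1:d
3(a) covers 0:b
4(d) covers 2:d
5(c) covers 3:a
6(a) covers 5:c
7(b) covers 4:d, 6:a
8(d) covers 7:b
9(b) covers 8:d
floor of heap: 0:b
completions by unplaced set U, small U first (add the entries for U minus each lowest piece of U):
  |U|=1: {9}:1
  |U|=2: {8,9}:1
  |U|=3: {7,8,9}:1
  |U|=4: {4,7,8,9}:1  {6,7,8,9}:1
  |U|=5: {2,4,7,8,9}:1  {4,6,7,8,9}:2  {5,6,7,8,9}:1
  |U|=6: {1,2,4,7,8,9}:1  {2,4,6,7,8,9}:3  {3,5,6,7,8,9}:1  {4,5,6,7,8,9}:3
  |U|=7: {1,2,4,6,7,8,9}:4  {2,4,5,6,7,8,9}:6  {3,4,5,6,7,8,9}:4
  |U|=8: {1,2,4,5,6,7,8,9}:10  {2,3,4,5,6,7,8,9}:10
  start at 0(b): 20

20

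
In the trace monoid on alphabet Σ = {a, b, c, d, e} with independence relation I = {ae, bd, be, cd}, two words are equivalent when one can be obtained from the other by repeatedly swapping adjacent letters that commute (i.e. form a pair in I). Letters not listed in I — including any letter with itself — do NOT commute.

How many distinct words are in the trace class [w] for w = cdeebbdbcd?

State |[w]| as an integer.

176

0(c) covers ∅
1(d) covers ∅
2(e) covers 0:c, 1:d
3(e) covers 2:e
4(b) covers 0:c
5(b) covers 4:b
6(d) covers 3:e
7(b) covers 5:b
8(c) covers 3:e, 7:b
9(d) covers 6:d
floor of heap: 0:c, 1:d
completions by unplaced set U, small U first (add the entries for U minus each lowest piece of U):
  |U|=1: {8}:1  {9}:1
  |U|=2: {6,9}:1  {7,8}:1  {8,9}:2
  |U|=3: {5,7,8}:1  {6,8,9}:3  {7,8,9}:3
  |U|=4: {3,6,8,9}:3  {4,5,7,8}:1  {5,7,8,9}:4  {6,7,8,9}:6
  |U|=5: {2,3,6,8,9}:3  {3,6,7,8,9}:9  {4,5,7,8,9}:5  {5,6,7,8,9}:10
  |U|=6: {1,2,3,6,8,9}:3  {2,3,6,7,8,9}:12  {3,5,6,7,8,9}:19  {4,5,6,7,8,9}:15
  |U|=7: {1,2,3,6,7,8,9}:15  {2,3,5,6,7,8,9}:31  {3,4,5,6,7,8,9}:34
  |U|=8: {1,2,3,5,6,7,8,9}:46  {2,3,4,5,6,7,8,9}:65
  start at 0(c): 111
  start at 1(d): 65
sum over floor = 176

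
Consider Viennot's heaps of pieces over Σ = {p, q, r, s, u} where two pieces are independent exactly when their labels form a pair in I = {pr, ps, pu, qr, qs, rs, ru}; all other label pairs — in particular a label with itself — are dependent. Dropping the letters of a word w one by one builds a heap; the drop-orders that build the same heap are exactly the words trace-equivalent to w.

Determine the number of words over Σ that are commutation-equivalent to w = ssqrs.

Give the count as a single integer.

#0=s has no predecessor
#1=s depends on [0:s]
#2=q has no predecessor
#3=r has no predecessor
#4=s depends on [1:s]
sources: [0:s, 2:q, 3:r]
N(rest) = Σ N(rest − s) over sources s of rest; N(one piece) = 1:
  size 1 → [2]=1  [3]=1  [4]=1
  size 2 → [1,4]=1  [2,3]=2  [2,4]=2  [3,4]=2
  size 3 → [0,1,4]=1  [1,2,4]=3  [1,3,4]=3  [2,3,4]=6
  first=0(s) contributes 12
  first=2(q) contributes 4
  first=3(r) contributes 4
|[w]| = 20

20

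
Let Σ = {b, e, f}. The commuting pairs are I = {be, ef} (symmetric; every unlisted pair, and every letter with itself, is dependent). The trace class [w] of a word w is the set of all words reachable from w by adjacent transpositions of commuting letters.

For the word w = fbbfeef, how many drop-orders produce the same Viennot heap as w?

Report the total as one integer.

21

#0=f has no predecessor
#1=b depends on [0:f]
#2=b depends on [1:b]
#3=f depends on [2:b]
#4=e has no predecessor
#5=e depends on [4:e]
#6=f depends on [3:f]
sources: [0:f, 4:e]
N(rest) = Σ N(rest − s) over sources s of rest; N(one piece) = 1:
  size 1 → [5]=1  [6]=1
  size 2 → [3,6]=1  [4,5]=1  [5,6]=2
  size 3 → [2,3,6]=1  [3,5,6]=3  [4,5,6]=3
  size 4 → [1,2,3,6]=1  [2,3,5,6]=4  [3,4,5,6]=6
  size 5 → [0,1,2,3,6]=1  [1,2,3,5,6]=5  [2,3,4,5,6]=10
  first=0(f) contributes 15
  first=4(e) contributes 6
|[w]| = 21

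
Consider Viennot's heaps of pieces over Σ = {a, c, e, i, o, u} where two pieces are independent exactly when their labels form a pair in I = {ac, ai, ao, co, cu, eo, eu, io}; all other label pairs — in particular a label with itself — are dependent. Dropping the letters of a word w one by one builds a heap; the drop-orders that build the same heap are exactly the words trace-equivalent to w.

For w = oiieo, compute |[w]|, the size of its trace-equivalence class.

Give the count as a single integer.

piece 0:o — minimal
piece 1:i — minimal
piece 2:i rests on {1:i}
piece 3:e rests on {2:i}
piece 4:o rests on {0:o}
minimal pieces: {0:o, 1:i}
ways to finish when only these pieces remain (= sum over removing one remaining piece with nothing left below it):
  1 left: {3}→1  {4}→1
  2 left: {0,4}→1  {2,3}→1  {3,4}→2
  3 left: {0,3,4}→3  {1,2,3}→1  {2,3,4}→3
  placing 0:o first → 4 extensions
  placing 1:i first → 6 extensions
total linear extensions = 10

10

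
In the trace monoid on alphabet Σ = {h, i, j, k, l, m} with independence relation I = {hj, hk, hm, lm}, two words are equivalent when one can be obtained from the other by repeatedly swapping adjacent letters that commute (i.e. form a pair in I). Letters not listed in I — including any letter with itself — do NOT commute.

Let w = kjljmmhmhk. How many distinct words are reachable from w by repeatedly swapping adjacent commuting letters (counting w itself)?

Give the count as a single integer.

drop 0:k onto floor
drop 1:j onto {0:k}
drop 2:l onto {1:j}
drop 3:j onto {2:l}
drop 4:m onto {3:j}
drop 5:m onto {4:m}
drop 6:h onto {2:l}
drop 7:m onto {5:m}
drop 8:h onto {6:h}
drop 9:k onto {7:m}
ground layer = {0:k}
drop-orders for the pieces not yet dropped (sum over which currently-grounded one goes next):
  1 to go: {8} 1  {9} 1
  2 to go: {6,8} 1  {7,9} 1  {8,9} 2
  3 to go: {5,7,9} 1  {6,8,9} 3  {7,8,9} 3
  4 to go: {4,5,7,9} 1  {5,7,8,9} 4  {6,7,8,9} 6
  5 to go: {3,4,5,7,9} 1  {4,5,7,8,9} 5  {5,6,7,8,9} 10
  6 to go: {3,4,5,7,8,9} 6  {4,5,6,7,8,9} 15
  7 to go: {3,4,5,6,7,8,9} 21
  8 to go: {2,3,4,5,6,7,8,9} 21
  if 0:k drops first: 21 orders

21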